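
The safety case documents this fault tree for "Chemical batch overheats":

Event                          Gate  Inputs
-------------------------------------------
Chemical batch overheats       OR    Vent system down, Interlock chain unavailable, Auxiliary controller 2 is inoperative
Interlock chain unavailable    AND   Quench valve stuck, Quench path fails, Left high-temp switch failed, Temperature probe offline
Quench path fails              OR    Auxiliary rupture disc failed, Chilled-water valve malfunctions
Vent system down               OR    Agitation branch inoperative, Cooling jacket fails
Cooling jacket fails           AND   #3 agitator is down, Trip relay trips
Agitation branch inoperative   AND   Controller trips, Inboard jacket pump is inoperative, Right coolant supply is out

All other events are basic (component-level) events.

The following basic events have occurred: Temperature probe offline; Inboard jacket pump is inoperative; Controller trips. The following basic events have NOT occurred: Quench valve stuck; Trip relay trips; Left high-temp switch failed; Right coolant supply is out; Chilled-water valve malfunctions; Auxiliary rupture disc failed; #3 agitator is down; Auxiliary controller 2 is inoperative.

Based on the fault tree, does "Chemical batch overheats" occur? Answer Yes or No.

Agitation branch inoperative [AND]: Controller trips=occurs, Inboard jacket pump is inoperative=occurs, Right coolant supply is out=not → not all inputs occur → does not occur.
Cooling jacket fails [AND]: #3 agitator is down=not, Trip relay trips=not → not all inputs occur → does not occur.
Vent system down [OR]: Agitation branch inoperative=not, Cooling jacket fails=not → no input occurs → does not occur.
Quench path fails [OR]: Auxiliary rupture disc failed=not, Chilled-water valve malfunctions=not → no input occurs → does not occur.
Interlock chain unavailable [AND]: Quench valve stuck=not, Quench path fails=not, Left high-temp switch failed=not, Temperature probe offline=occurs → not all inputs occur → does not occur.
Chemical batch overheats [OR]: Vent system down=not, Interlock chain unavailable=not, Auxiliary controller 2 is inoperative=not → no input occurs → does not occur.

No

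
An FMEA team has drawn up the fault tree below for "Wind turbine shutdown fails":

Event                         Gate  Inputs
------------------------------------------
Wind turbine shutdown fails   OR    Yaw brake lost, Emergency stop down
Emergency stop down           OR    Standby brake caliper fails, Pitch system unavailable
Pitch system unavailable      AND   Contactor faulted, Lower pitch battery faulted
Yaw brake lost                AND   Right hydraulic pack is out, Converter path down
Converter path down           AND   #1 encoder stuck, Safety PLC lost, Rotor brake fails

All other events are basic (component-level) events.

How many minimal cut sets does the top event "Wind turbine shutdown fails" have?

Converter path down [AND]: one cut set from each child combined → 1 × 1 × 1 = 1 cut set(s).
Yaw brake lost [AND]: one cut set from each child combined → 1 × 1 = 1 cut set(s).
Pitch system unavailable [AND]: one cut set from each child combined → 1 × 1 = 1 cut set(s).
Emergency stop down [OR]: union of children's cut sets → 2 cut set(s).
Wind turbine shutdown fails [OR]: union of children's cut sets → 3 cut set(s).
Minimal cut sets: {#1 encoder stuck, Right hydraulic pack is out, Rotor brake fails, Safety PLC lost}; {Standby brake caliper fails}; {Contactor faulted, Lower pitch battery faulted}.

3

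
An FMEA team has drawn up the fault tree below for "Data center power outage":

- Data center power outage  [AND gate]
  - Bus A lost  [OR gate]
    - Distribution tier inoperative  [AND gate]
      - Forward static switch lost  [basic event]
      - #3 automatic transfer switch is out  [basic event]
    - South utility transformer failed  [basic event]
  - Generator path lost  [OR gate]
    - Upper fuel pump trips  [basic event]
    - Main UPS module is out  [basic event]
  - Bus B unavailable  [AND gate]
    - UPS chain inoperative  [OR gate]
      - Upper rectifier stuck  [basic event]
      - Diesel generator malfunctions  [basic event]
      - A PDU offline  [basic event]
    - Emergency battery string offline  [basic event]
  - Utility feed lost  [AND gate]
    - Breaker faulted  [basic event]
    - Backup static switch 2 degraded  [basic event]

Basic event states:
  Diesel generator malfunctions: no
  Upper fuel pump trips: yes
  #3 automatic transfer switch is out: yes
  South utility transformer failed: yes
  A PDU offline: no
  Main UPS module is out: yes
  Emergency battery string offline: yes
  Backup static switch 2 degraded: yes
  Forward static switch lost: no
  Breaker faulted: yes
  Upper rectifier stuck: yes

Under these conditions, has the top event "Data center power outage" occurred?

Yes

Distribution tier inoperative [AND]: Forward static switch lost=not, #3 automatic transfer switch is out=occurs → not all inputs occur → does not occur.
Bus A lost [OR]: Distribution tier inoperative=not, South utility transformer failed=occurs → at least one input occurs → occurs.
Generator path lost [OR]: Upper fuel pump trips=occurs, Main UPS module is out=occurs → at least one input occurs → occurs.
UPS chain inoperative [OR]: Upper rectifier stuck=occurs, Diesel generator malfunctions=not, A PDU offline=not → at least one input occurs → occurs.
Bus B unavailable [AND]: UPS chain inoperative=occurs, Emergency battery string offline=occurs → all inputs occur → occurs.
Utility feed lost [AND]: Breaker faulted=occurs, Backup static switch 2 degraded=occurs → all inputs occur → occurs.
Data center power outage [AND]: Bus A lost=occurs, Generator path lost=occurs, Bus B unavailable=occurs, Utility feed lost=occurs → all inputs occur → occurs.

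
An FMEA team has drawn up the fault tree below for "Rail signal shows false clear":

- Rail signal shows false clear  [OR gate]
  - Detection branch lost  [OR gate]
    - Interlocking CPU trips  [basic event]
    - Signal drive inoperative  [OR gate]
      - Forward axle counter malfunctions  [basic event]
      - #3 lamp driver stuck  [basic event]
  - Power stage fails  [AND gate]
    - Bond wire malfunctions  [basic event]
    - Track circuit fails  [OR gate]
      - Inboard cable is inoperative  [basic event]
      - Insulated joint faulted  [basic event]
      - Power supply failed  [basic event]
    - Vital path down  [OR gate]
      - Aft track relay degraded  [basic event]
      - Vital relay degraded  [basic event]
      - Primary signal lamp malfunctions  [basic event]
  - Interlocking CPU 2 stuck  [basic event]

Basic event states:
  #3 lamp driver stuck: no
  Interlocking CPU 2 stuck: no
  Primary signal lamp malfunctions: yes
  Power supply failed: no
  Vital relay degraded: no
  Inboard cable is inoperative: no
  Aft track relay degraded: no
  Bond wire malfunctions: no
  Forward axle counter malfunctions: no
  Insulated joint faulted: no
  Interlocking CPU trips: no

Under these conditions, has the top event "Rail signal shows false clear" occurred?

No

Signal drive inoperative [OR]: Forward axle counter malfunctions=not, #3 lamp driver stuck=not → no input occurs → does not occur.
Detection branch lost [OR]: Interlocking CPU trips=not, Signal drive inoperative=not → no input occurs → does not occur.
Track circuit fails [OR]: Inboard cable is inoperative=not, Insulated joint faulted=not, Power supply failed=not → no input occurs → does not occur.
Vital path down [OR]: Aft track relay degraded=not, Vital relay degraded=not, Primary signal lamp malfunctions=occurs → at least one input occurs → occurs.
Power stage fails [AND]: Bond wire malfunctions=not, Track circuit fails=not, Vital path down=occurs → not all inputs occur → does not occur.
Rail signal shows false clear [OR]: Detection branch lost=not, Power stage fails=not, Interlocking CPU 2 stuck=not → no input occurs → does not occur.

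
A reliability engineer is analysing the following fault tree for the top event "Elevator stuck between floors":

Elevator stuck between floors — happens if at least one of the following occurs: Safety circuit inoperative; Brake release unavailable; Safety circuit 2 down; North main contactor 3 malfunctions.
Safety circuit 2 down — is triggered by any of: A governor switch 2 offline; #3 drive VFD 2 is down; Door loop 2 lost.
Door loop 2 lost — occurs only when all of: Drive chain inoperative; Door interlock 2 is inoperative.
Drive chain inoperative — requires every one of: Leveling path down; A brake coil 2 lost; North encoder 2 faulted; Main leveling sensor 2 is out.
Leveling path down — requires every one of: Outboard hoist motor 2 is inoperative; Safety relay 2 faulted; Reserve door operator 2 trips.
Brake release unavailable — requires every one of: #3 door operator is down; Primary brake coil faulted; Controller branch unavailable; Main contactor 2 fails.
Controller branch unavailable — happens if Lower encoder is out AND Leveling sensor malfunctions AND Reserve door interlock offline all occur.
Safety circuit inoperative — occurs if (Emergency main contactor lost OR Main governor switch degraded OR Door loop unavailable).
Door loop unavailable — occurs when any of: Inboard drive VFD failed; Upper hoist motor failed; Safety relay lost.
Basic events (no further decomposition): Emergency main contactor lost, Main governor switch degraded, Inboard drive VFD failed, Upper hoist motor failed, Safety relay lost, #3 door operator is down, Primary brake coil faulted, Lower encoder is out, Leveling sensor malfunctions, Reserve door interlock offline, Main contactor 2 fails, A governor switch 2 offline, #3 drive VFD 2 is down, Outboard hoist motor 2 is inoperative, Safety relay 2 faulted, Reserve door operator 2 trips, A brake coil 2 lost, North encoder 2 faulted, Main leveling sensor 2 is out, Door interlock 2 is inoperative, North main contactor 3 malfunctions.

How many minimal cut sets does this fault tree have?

Door loop unavailable [OR]: union of children's cut sets → 3 cut set(s).
Safety circuit inoperative [OR]: union of children's cut sets → 5 cut set(s).
Controller branch unavailable [AND]: one cut set from each child combined → 1 × 1 × 1 = 1 cut set(s).
Brake release unavailable [AND]: one cut set from each child combined → 1 × 1 × 1 × 1 = 1 cut set(s).
Leveling path down [AND]: one cut set from each child combined → 1 × 1 × 1 = 1 cut set(s).
Drive chain inoperative [AND]: one cut set from each child combined → 1 × 1 × 1 × 1 = 1 cut set(s).
Door loop 2 lost [AND]: one cut set from each child combined → 1 × 1 = 1 cut set(s).
Safety circuit 2 down [OR]: union of children's cut sets → 3 cut set(s).
Elevator stuck between floors [OR]: union of children's cut sets → 10 cut set(s).
Minimal cut sets: {Emergency main contactor lost}; {Main governor switch degraded}; {Inboard drive VFD failed}; {Upper hoist motor failed}; {Safety relay lost}; {#3 door operator is down, Leveling sensor malfunctions, Lower encoder is out, Main contactor 2 fails, Primary brake coil faulted, Reserve door interlock offline}; {A governor switch 2 offline}; {#3 drive VFD 2 is down}; {A brake coil 2 lost, Door interlock 2 is inoperative, Main leveling sensor 2 is out, North encoder 2 faulted, Outboard hoist motor 2 is inoperative, Reserve door operator 2 trips, Safety relay 2 faulted}; {North main contactor 3 malfunctions}.

10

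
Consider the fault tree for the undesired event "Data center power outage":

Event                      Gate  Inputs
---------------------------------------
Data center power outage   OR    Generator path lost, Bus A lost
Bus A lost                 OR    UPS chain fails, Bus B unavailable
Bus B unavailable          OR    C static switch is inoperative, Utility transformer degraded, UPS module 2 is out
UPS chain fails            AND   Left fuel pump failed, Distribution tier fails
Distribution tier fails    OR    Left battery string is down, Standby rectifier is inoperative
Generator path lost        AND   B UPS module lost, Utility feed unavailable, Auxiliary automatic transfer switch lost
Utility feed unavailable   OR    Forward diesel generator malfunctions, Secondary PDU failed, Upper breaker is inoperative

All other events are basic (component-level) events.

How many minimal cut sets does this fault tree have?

8

Utility feed unavailable [OR]: union of children's cut sets → 3 cut set(s).
Generator path lost [AND]: one cut set from each child combined → 1 × 3 × 1 = 3 cut set(s).
Distribution tier fails [OR]: union of children's cut sets → 2 cut set(s).
UPS chain fails [AND]: one cut set from each child combined → 1 × 2 = 2 cut set(s).
Bus B unavailable [OR]: union of children's cut sets → 3 cut set(s).
Bus A lost [OR]: union of children's cut sets → 5 cut set(s).
Data center power outage [OR]: union of children's cut sets → 8 cut set(s).
Minimal cut sets: {Auxiliary automatic transfer switch lost, B UPS module lost, Forward diesel generator malfunctions}; {Auxiliary automatic transfer switch lost, B UPS module lost, Secondary PDU failed}; {Auxiliary automatic transfer switch lost, B UPS module lost, Upper breaker is inoperative}; {Left battery string is down, Left fuel pump failed}; {Left fuel pump failed, Standby rectifier is inoperative}; {C static switch is inoperative}; {Utility transformer degraded}; {UPS module 2 is out}.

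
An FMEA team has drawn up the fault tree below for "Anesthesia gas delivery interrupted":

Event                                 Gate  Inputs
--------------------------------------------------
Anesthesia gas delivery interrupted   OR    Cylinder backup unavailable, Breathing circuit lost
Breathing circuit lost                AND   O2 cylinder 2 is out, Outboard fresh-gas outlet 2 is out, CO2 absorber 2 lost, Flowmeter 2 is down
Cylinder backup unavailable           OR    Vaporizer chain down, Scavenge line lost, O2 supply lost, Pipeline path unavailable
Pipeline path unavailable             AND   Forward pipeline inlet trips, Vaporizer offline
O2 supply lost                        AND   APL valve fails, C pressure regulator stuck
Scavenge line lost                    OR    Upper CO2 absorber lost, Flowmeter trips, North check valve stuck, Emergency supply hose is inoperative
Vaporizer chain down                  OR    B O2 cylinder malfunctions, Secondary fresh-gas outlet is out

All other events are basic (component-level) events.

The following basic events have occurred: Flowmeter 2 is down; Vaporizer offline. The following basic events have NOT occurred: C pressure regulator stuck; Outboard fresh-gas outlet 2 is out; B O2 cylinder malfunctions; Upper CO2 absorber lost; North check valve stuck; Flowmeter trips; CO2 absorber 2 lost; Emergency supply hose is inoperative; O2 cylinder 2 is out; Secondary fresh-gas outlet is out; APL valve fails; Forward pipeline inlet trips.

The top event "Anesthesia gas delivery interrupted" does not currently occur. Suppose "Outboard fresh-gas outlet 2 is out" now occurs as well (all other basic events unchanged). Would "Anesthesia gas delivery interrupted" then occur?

Counterfactual: set "Outboard fresh-gas outlet 2 is out" to occurred.
Vaporizer chain down [OR]: B O2 cylinder malfunctions=not, Secondary fresh-gas outlet is out=not → no input occurs → does not occur.
Scavenge line lost [OR]: Upper CO2 absorber lost=not, Flowmeter trips=not, North check valve stuck=not, Emergency supply hose is inoperative=not → no input occurs → does not occur.
O2 supply lost [AND]: APL valve fails=not, C pressure regulator stuck=not → not all inputs occur → does not occur.
Pipeline path unavailable [AND]: Forward pipeline inlet trips=not, Vaporizer offline=occurs → not all inputs occur → does not occur.
Cylinder backup unavailable [OR]: Vaporizer chain down=not, Scavenge line lost=not, O2 supply lost=not, Pipeline path unavailable=not → no input occurs → does not occur.
Breathing circuit lost [AND]: O2 cylinder 2 is out=not, Outboard fresh-gas outlet 2 is out=occurs, CO2 absorber 2 lost=not, Flowmeter 2 is down=occurs → not all inputs occur → does not occur.
Anesthesia gas delivery interrupted [OR]: Cylinder backup unavailable=not, Breathing circuit lost=not → no input occurs → does not occur.

No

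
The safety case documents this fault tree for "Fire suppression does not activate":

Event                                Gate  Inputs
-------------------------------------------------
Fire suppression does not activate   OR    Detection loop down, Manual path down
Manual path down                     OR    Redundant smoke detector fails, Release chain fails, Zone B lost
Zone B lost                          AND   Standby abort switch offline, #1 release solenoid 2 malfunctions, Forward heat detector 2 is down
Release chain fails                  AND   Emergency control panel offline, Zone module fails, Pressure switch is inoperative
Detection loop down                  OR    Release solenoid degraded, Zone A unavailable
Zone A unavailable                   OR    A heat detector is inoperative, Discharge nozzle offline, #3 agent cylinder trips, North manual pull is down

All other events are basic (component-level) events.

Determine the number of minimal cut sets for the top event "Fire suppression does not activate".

8

Zone A unavailable [OR]: union of children's cut sets → 4 cut set(s).
Detection loop down [OR]: union of children's cut sets → 5 cut set(s).
Release chain fails [AND]: one cut set from each child combined → 1 × 1 × 1 = 1 cut set(s).
Zone B lost [AND]: one cut set from each child combined → 1 × 1 × 1 = 1 cut set(s).
Manual path down [OR]: union of children's cut sets → 3 cut set(s).
Fire suppression does not activate [OR]: union of children's cut sets → 8 cut set(s).
Minimal cut sets: {Release solenoid degraded}; {A heat detector is inoperative}; {Discharge nozzle offline}; {#3 agent cylinder trips}; {North manual pull is down}; {Redundant smoke detector fails}; {Emergency control panel offline, Pressure switch is inoperative, Zone module fails}; {#1 release solenoid 2 malfunctions, Forward heat detector 2 is down, Standby abort switch offline}.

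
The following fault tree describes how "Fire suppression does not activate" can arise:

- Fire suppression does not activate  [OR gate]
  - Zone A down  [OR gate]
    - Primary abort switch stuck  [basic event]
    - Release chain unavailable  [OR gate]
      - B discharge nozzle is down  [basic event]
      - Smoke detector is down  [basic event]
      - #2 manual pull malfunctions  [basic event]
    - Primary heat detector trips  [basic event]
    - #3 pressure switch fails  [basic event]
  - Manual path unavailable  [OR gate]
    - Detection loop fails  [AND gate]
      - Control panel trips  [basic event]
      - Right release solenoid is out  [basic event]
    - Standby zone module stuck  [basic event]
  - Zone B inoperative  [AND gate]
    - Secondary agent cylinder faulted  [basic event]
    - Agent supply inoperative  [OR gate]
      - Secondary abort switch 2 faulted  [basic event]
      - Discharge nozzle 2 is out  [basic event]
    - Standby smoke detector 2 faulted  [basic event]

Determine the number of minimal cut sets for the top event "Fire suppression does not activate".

10

Release chain unavailable [OR]: union of children's cut sets → 3 cut set(s).
Zone A down [OR]: union of children's cut sets → 6 cut set(s).
Detection loop fails [AND]: one cut set from each child combined → 1 × 1 = 1 cut set(s).
Manual path unavailable [OR]: union of children's cut sets → 2 cut set(s).
Agent supply inoperative [OR]: union of children's cut sets → 2 cut set(s).
Zone B inoperative [AND]: one cut set from each child combined → 1 × 2 × 1 = 2 cut set(s).
Fire suppression does not activate [OR]: union of children's cut sets → 10 cut set(s).
Minimal cut sets: {Primary abort switch stuck}; {B discharge nozzle is down}; {Smoke detector is down}; {#2 manual pull malfunctions}; {Primary heat detector trips}; {#3 pressure switch fails}; {Control panel trips, Right release solenoid is out}; {Standby zone module stuck}; {Secondary abort switch 2 faulted, Secondary agent cylinder faulted, Standby smoke detector 2 faulted}; {Discharge nozzle 2 is out, Secondary agent cylinder faulted, Standby smoke detector 2 faulted}.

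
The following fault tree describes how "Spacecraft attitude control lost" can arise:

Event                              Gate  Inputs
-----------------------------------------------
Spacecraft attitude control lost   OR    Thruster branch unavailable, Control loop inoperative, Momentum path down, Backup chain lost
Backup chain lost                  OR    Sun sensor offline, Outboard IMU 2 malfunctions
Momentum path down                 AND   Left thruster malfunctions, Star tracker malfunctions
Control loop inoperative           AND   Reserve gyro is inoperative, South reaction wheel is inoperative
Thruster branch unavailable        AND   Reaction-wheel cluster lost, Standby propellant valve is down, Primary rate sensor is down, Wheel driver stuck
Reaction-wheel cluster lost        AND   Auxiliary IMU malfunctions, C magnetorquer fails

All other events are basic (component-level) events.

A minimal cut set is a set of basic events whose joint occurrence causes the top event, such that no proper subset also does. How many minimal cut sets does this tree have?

5

Reaction-wheel cluster lost [AND]: one cut set from each child combined → 1 × 1 = 1 cut set(s).
Thruster branch unavailable [AND]: one cut set from each child combined → 1 × 1 × 1 × 1 = 1 cut set(s).
Control loop inoperative [AND]: one cut set from each child combined → 1 × 1 = 1 cut set(s).
Momentum path down [AND]: one cut set from each child combined → 1 × 1 = 1 cut set(s).
Backup chain lost [OR]: union of children's cut sets → 2 cut set(s).
Spacecraft attitude control lost [OR]: union of children's cut sets → 5 cut set(s).
Minimal cut sets: {Auxiliary IMU malfunctions, C magnetorquer fails, Primary rate sensor is down, Standby propellant valve is down, Wheel driver stuck}; {Reserve gyro is inoperative, South reaction wheel is inoperative}; {Left thruster malfunctions, Star tracker malfunctions}; {Sun sensor offline}; {Outboard IMU 2 malfunctions}.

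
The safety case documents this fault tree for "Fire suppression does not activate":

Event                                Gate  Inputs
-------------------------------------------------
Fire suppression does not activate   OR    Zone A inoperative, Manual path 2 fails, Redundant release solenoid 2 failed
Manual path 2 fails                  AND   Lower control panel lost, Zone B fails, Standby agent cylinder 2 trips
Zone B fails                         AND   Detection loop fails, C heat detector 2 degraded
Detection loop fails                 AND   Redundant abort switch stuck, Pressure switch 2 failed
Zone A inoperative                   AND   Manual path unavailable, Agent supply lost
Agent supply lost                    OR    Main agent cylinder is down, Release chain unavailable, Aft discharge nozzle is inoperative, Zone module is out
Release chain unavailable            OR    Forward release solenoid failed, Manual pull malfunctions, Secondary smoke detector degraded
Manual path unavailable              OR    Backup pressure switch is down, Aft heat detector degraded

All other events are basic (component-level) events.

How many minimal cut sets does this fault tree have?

Manual path unavailable [OR]: union of children's cut sets → 2 cut set(s).
Release chain unavailable [OR]: union of children's cut sets → 3 cut set(s).
Agent supply lost [OR]: union of children's cut sets → 6 cut set(s).
Zone A inoperative [AND]: one cut set from each child combined → 2 × 6 = 12 cut set(s).
Detection loop fails [AND]: one cut set from each child combined → 1 × 1 = 1 cut set(s).
Zone B fails [AND]: one cut set from each child combined → 1 × 1 = 1 cut set(s).
Manual path 2 fails [AND]: one cut set from each child combined → 1 × 1 × 1 = 1 cut set(s).
Fire suppression does not activate [OR]: union of children's cut sets → 14 cut set(s).

14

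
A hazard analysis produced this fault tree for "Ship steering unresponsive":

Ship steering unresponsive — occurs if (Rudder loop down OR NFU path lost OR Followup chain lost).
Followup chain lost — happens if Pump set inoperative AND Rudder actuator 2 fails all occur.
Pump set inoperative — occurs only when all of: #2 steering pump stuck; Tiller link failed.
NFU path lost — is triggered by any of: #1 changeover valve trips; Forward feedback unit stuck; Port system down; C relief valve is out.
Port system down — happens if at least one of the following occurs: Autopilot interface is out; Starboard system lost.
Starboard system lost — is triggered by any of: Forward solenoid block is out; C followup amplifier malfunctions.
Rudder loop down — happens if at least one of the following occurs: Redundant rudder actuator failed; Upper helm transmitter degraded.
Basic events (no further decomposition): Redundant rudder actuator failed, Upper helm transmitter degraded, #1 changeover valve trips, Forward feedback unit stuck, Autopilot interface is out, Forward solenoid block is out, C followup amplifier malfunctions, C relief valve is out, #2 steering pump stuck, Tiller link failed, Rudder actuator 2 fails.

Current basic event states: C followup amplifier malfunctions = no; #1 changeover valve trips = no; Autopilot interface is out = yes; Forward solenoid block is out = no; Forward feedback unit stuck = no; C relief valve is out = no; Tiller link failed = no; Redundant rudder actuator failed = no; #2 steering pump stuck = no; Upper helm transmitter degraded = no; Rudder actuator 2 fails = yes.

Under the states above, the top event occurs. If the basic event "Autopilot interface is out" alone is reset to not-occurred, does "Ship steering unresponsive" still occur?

No

Counterfactual: set "Autopilot interface is out" to not occurred.
Rudder loop down [OR]: Redundant rudder actuator failed=not, Upper helm transmitter degraded=not → no input occurs → does not occur.
Starboard system lost [OR]: Forward solenoid block is out=not, C followup amplifier malfunctions=not → no input occurs → does not occur.
Port system down [OR]: Autopilot interface is out=not, Starboard system lost=not → no input occurs → does not occur.
NFU path lost [OR]: #1 changeover valve trips=not, Forward feedback unit stuck=not, Port system down=not, C relief valve is out=not → no input occurs → does not occur.
Pump set inoperative [AND]: #2 steering pump stuck=not, Tiller link failed=not → not all inputs occur → does not occur.
Followup chain lost [AND]: Pump set inoperative=not, Rudder actuator 2 fails=occurs → not all inputs occur → does not occur.
Ship steering unresponsive [OR]: Rudder loop down=not, NFU path lost=not, Followup chain lost=not → no input occurs → does not occur.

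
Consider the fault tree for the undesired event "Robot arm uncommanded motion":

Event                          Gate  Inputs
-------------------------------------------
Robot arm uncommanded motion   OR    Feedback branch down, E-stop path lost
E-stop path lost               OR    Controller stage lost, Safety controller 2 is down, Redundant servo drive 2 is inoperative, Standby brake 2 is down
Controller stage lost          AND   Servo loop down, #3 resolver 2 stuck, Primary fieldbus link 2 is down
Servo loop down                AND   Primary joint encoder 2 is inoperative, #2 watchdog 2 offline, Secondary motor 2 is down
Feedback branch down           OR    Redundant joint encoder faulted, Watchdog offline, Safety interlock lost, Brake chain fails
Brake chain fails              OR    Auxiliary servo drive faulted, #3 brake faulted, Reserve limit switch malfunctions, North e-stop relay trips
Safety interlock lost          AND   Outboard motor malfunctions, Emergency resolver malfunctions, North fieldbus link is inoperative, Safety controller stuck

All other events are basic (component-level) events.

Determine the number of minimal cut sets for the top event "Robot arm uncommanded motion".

11

Safety interlock lost [AND]: one cut set from each child combined → 1 × 1 × 1 × 1 = 1 cut set(s).
Brake chain fails [OR]: union of children's cut sets → 4 cut set(s).
Feedback branch down [OR]: union of children's cut sets → 7 cut set(s).
Servo loop down [AND]: one cut set from each child combined → 1 × 1 × 1 = 1 cut set(s).
Controller stage lost [AND]: one cut set from each child combined → 1 × 1 × 1 = 1 cut set(s).
E-stop path lost [OR]: union of children's cut sets → 4 cut set(s).
Robot arm uncommanded motion [OR]: union of children's cut sets → 11 cut set(s).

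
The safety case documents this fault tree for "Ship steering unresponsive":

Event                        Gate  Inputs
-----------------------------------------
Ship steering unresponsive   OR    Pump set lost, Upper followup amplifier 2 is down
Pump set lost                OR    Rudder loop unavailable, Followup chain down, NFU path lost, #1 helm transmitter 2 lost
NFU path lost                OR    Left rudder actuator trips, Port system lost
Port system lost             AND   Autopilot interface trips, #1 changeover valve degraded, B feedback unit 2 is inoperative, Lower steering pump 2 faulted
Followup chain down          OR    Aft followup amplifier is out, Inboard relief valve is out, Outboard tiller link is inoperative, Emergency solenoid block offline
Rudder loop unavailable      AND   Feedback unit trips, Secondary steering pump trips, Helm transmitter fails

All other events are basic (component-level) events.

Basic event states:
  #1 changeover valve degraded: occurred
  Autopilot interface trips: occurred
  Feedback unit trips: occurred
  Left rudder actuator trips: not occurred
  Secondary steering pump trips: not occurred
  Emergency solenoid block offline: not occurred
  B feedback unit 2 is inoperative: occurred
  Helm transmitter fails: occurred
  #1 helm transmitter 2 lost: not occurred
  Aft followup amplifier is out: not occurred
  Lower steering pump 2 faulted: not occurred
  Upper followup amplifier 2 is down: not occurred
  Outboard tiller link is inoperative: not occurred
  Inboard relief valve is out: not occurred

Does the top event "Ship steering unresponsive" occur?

No

Rudder loop unavailable [AND]: Feedback unit trips=occurs, Secondary steering pump trips=not, Helm transmitter fails=occurs → not all inputs occur → does not occur.
Followup chain down [OR]: Aft followup amplifier is out=not, Inboard relief valve is out=not, Outboard tiller link is inoperative=not, Emergency solenoid block offline=not → no input occurs → does not occur.
Port system lost [AND]: Autopilot interface trips=occurs, #1 changeover valve degraded=occurs, B feedback unit 2 is inoperative=occurs, Lower steering pump 2 faulted=not → not all inputs occur → does not occur.
NFU path lost [OR]: Left rudder actuator trips=not, Port system lost=not → no input occurs → does not occur.
Pump set lost [OR]: Rudder loop unavailable=not, Followup chain down=not, NFU path lost=not, #1 helm transmitter 2 lost=not → no input occurs → does not occur.
Ship steering unresponsive [OR]: Pump set lost=not, Upper followup amplifier 2 is down=not → no input occurs → does not occur.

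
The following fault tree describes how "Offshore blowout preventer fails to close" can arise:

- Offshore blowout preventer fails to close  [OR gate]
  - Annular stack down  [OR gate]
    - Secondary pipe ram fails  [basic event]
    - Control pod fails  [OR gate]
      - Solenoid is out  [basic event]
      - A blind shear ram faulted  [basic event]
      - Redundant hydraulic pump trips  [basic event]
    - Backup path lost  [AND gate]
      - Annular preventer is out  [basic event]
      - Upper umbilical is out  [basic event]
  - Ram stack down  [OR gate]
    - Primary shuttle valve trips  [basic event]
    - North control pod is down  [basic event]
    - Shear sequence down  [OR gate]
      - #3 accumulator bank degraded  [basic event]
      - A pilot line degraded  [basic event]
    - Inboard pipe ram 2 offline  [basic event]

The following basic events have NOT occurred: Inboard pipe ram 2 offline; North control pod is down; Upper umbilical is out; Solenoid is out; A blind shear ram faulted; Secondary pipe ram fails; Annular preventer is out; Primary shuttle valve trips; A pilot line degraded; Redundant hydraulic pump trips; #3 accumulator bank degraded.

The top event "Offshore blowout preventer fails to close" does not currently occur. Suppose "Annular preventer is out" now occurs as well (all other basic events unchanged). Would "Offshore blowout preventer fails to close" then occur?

Counterfactual: set "Annular preventer is out" to occurred.
Control pod fails [OR]: Solenoid is out=not, A blind shear ram faulted=not, Redundant hydraulic pump trips=not → no input occurs → does not occur.
Backup path lost [AND]: Annular preventer is out=occurs, Upper umbilical is out=not → not all inputs occur → does not occur.
Annular stack down [OR]: Secondary pipe ram fails=not, Control pod fails=not, Backup path lost=not → no input occurs → does not occur.
Shear sequence down [OR]: #3 accumulator bank degraded=not, A pilot line degraded=not → no input occurs → does not occur.
Ram stack down [OR]: Primary shuttle valve trips=not, North control pod is down=not, Shear sequence down=not, Inboard pipe ram 2 offline=not → no input occurs → does not occur.
Offshore blowout preventer fails to close [OR]: Annular stack down=not, Ram stack down=not → no input occurs → does not occur.

No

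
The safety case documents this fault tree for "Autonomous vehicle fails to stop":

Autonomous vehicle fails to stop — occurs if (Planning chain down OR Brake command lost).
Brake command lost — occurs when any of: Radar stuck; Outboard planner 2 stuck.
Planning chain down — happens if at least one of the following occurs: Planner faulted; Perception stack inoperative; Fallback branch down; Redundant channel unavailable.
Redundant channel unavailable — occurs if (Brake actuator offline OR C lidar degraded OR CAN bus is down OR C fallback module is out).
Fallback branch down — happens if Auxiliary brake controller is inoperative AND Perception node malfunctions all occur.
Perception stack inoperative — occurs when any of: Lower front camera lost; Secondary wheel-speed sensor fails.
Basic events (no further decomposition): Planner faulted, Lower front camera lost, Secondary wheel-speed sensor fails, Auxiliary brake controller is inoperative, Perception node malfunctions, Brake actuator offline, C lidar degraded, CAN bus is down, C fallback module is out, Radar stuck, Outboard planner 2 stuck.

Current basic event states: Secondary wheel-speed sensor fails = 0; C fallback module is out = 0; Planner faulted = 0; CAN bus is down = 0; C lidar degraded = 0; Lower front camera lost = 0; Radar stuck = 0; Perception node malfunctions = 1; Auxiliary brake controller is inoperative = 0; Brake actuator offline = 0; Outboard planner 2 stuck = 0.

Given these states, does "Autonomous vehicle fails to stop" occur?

No

Perception stack inoperative [OR]: Lower front camera lost=not, Secondary wheel-speed sensor fails=not → no input occurs → does not occur.
Fallback branch down [AND]: Auxiliary brake controller is inoperative=not, Perception node malfunctions=occurs → not all inputs occur → does not occur.
Redundant channel unavailable [OR]: Brake actuator offline=not, C lidar degraded=not, CAN bus is down=not, C fallback module is out=not → no input occurs → does not occur.
Planning chain down [OR]: Planner faulted=not, Perception stack inoperative=not, Fallback branch down=not, Redundant channel unavailable=not → no input occurs → does not occur.
Brake command lost [OR]: Radar stuck=not, Outboard planner 2 stuck=not → no input occurs → does not occur.
Autonomous vehicle fails to stop [OR]: Planning chain down=not, Brake command lost=not → no input occurs → does not occur.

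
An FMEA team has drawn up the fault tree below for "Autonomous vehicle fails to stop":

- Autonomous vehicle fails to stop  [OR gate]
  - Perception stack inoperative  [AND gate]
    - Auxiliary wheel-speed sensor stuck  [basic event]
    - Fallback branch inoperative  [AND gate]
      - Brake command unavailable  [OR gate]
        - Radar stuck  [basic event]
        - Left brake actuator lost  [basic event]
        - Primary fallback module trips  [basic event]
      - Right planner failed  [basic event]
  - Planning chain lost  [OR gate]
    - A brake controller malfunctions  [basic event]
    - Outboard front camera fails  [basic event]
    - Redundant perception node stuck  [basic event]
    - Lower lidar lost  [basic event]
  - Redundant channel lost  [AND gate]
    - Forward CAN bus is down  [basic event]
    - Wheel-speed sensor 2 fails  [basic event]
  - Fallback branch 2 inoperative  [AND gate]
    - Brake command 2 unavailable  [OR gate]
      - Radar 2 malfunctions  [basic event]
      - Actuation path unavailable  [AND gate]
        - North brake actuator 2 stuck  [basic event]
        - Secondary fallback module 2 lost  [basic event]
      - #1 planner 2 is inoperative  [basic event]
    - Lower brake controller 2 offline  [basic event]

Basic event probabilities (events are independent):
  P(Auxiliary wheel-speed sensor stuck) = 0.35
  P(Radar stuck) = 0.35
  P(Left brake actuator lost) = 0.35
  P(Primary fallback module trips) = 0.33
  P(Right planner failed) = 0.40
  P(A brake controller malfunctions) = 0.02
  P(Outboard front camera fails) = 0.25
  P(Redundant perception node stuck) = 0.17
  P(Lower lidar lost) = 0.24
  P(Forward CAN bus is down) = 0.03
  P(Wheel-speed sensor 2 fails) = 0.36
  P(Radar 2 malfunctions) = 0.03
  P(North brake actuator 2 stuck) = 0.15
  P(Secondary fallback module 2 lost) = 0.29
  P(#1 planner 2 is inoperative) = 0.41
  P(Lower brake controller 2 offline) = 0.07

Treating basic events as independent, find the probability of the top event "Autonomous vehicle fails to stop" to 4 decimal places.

P(Brake command unavailable) [OR] = 1 − (1−0.35) × (1−0.35) × (1−0.33) = 0.716925
P(Fallback branch inoperative) [AND] = 0.716925 × 0.40 = 0.286770
P(Perception stack inoperative) [AND] = 0.35 × 0.286770 = 0.100370
P(Planning chain lost) [OR] = 1 − (1−0.02) × (1−0.25) × (1−0.17) × (1−0.24) = 0.536362
P(Redundant channel lost) [AND] = 0.03 × 0.36 = 0.010800
P(Actuation path unavailable) [AND] = 0.15 × 0.29 = 0.043500
P(Brake command 2 unavailable) [OR] = 1 − (1−0.03) × (1−0.043500) × (1−0.41) = 0.452595
P(Fallback branch 2 inoperative) [AND] = 0.452595 × 0.07 = 0.031682
P(Autonomous vehicle fails to stop) [OR] = 1 − (1−0.100370) × (1−0.536362) × (1−0.010800) × (1−0.031682) = 0.600474
Rounded to 4 decimal places: P(Autonomous vehicle fails to stop) ≈ 0.6005.

0.6005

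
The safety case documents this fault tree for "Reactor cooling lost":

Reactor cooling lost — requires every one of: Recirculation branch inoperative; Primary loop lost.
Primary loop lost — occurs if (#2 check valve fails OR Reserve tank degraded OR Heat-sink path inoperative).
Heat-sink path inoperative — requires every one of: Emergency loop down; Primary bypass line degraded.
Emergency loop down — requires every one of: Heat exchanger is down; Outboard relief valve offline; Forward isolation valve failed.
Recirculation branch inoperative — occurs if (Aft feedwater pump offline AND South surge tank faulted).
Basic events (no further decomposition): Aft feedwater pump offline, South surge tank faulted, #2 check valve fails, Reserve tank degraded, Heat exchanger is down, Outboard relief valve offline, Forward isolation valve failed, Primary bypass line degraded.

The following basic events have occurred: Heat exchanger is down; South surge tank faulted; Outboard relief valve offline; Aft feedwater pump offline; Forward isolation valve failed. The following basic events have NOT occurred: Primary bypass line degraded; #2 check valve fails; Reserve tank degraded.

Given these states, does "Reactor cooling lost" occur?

No

Recirculation branch inoperative [AND]: Aft feedwater pump offline=occurs, South surge tank faulted=occurs → all inputs occur → occurs.
Emergency loop down [AND]: Heat exchanger is down=occurs, Outboard relief valve offline=occurs, Forward isolation valve failed=occurs → all inputs occur → occurs.
Heat-sink path inoperative [AND]: Emergency loop down=occurs, Primary bypass line degraded=not → not all inputs occur → does not occur.
Primary loop lost [OR]: #2 check valve fails=not, Reserve tank degraded=not, Heat-sink path inoperative=not → no input occurs → does not occur.
Reactor cooling lost [AND]: Recirculation branch inoperative=occurs, Primary loop lost=not → not all inputs occur → does not occur.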